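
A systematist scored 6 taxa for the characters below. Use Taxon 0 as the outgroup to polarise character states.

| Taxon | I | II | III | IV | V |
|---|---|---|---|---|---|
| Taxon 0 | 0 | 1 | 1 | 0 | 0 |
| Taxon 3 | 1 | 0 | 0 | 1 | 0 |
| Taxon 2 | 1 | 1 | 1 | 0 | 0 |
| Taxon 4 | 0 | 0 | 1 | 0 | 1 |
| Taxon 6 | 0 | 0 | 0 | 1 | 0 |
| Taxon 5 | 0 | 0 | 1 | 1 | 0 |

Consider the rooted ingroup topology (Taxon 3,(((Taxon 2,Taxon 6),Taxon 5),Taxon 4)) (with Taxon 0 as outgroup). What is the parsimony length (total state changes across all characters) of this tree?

10

Map each character onto (Taxon 3,(((Taxon 2,Taxon 6),Taxon 5),Taxon 4)) (rooted by Taxon 0) and count the minimum state changes it requires (Fitch parsimony):
I: 2; II: 2; III: 2; IV: 3; V: 1.
Total tree length = 10.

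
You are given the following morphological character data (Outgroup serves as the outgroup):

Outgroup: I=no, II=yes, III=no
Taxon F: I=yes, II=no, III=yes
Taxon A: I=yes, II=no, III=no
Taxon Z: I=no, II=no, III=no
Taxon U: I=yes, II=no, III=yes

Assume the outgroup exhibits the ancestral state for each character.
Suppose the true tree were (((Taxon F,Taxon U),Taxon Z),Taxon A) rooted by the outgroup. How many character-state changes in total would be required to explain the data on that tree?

4

Map each character onto (((Taxon F,Taxon U),Taxon Z),Taxon A) (rooted by Outgroup) and count the minimum state changes it requires (Fitch parsimony):
I: 2; II: 1; III: 1.
Total tree length = 4.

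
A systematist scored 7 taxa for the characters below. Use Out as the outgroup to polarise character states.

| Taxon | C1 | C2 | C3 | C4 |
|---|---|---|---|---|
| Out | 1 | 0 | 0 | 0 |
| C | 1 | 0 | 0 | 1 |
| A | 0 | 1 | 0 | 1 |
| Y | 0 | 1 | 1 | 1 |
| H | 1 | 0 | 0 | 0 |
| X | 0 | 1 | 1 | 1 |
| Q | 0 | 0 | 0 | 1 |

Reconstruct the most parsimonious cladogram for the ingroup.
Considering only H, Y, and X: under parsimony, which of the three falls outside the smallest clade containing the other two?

H

Character polarity is set by the outgroup: the derived state is whichever differs from the outgroup's state, so for C1 the derived state is '0', and for the remaining characters it is '1'.
C1: derived state '0' in A, Q, X, and Y only — synapomorphy for {A, Q, X, Y}.
Only A, X, and Y show the derived state '1' for C2, supporting them as a clade.
C3: derived state '1' in X and Y only — synapomorphy for {X, Y}.
C4: derived state '1' in A, C, Q, X, and Y only — synapomorphy for {A, C, Q, X, Y}.
Most parsimonious ingroup topology: ((C,((A,(Y,X)),Q)),H).
Y and X share a more recent common ancestor with each other than either does with H, so H is the least closely related of the three.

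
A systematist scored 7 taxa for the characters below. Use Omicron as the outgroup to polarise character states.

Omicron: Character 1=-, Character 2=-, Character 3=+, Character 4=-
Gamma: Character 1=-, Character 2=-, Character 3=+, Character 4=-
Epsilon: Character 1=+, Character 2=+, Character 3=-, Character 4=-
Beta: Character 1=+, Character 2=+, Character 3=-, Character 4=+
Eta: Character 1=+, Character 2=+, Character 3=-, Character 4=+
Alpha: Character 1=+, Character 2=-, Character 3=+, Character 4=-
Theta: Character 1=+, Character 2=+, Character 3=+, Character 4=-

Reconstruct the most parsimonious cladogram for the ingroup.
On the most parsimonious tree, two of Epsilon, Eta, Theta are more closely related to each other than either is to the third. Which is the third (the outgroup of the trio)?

Theta

Character polarity is set by the outgroup: the derived state is whichever differs from the outgroup's state, so for Character 3 the derived state is '-', and for the remaining characters it is '+'.
Only Alpha, Beta, Epsilon, Eta, and Theta show the derived state '+' for Character 1, supporting them as a clade.
Character 2 (derived state '+') is shared by Beta, Epsilon, Eta, and Theta — a synapomorphy uniting that clade.
Character 3 (derived state '-') is shared by Beta, Epsilon, and Eta — a synapomorphy uniting that clade.
Only Beta and Eta show the derived state '+' for Character 4, supporting them as a clade.
Most parsimonious ingroup topology: (Gamma,(((Epsilon,(Beta,Eta)),Theta),Alpha)).
Epsilon and Eta share a more recent common ancestor with each other than either does with Theta, so Theta is the least closely related of the three.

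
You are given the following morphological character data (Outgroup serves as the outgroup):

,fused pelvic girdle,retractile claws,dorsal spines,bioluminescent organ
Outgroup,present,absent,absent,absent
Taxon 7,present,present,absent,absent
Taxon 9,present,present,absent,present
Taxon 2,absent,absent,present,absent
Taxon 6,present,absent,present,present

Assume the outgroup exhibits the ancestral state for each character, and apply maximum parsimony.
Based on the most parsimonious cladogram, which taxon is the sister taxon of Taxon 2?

Taxon 6

Character polarity is set by the outgroup: the derived state is whichever differs from the outgroup's state, so for fused pelvic girdle the derived state is 'absent', and for the remaining characters it is 'present'.
fused pelvic girdle: derived state 'absent' in Taxon 2 only — an autapomorphy, so it tells us nothing about relationships among taxa.
Only Taxon 7 and Taxon 9 show the derived state 'present' for retractile claws, supporting them as a clade.
dorsal spines: derived state 'present' in Taxon 2 and Taxon 6 only — synapomorphy for {Taxon 2, Taxon 6}.
bioluminescent organ groups Taxon 6 and Taxon 9, which is incompatible with the clades supported by the remaining characters; treating it as convergent (homoplasy) costs fewer steps than any alternative tree.
Most parsimonious ingroup topology: ((Taxon 7,Taxon 9),(Taxon 2,Taxon 6)).
Taxon 2 and Taxon 6 form a cherry on this tree, so they are sister taxa.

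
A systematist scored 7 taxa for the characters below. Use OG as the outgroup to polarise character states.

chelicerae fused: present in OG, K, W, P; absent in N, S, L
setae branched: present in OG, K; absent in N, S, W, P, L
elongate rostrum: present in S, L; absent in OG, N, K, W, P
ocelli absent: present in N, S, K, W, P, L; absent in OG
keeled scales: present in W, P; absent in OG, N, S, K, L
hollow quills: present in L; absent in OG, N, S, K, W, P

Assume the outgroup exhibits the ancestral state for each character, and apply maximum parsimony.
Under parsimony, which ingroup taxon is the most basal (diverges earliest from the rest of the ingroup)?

K

Character polarity is set by the outgroup: the derived state is whichever differs from the outgroup's state, so for chelicerae fused, setae branched the derived state is 'absent', and for the remaining characters it is 'present'.
chelicerae fused (derived state 'absent') is shared by L, N, and S — a synapomorphy uniting that clade.
setae branched (derived state 'absent') is shared by L, N, P, S, and W — a synapomorphy uniting that clade.
elongate rostrum (derived state 'present') is shared by L and S — a synapomorphy uniting that clade.
ocelli absent (derived state 'present') is shared by all ingroup taxa — unites the whole ingroup.
keeled scales (derived state 'present') is shared by P and W — a synapomorphy uniting that clade.
hollow quills: derived state 'present' in L only — an autapomorphy, so it tells us nothing about relationships among taxa.
Most parsimonious ingroup topology: (((N,(S,L)),(W,P)),K).
K is sister to the clade containing all other ingroup taxa, so it is the earliest-diverging (most basal) ingroup lineage.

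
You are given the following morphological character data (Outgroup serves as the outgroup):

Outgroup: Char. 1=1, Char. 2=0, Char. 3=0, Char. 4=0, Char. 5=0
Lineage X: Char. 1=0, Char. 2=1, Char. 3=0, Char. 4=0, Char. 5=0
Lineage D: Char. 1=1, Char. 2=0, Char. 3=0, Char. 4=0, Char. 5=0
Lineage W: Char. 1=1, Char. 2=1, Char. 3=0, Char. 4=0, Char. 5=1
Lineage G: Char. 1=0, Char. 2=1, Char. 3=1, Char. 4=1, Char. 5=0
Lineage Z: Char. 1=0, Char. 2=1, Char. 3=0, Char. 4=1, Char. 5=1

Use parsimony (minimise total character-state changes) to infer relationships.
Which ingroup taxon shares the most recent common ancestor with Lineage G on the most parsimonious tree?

Character polarity is set by the outgroup: the derived state is whichever differs from the outgroup's state, so for Char. 1 the derived state is '0', and for the remaining characters it is '1'.
Char. 1: derived state '0' in Lineage G, Lineage X, and Lineage Z only — synapomorphy for {Lineage G, Lineage X, Lineage Z}.
Char. 2: derived state '1' in Lineage G, Lineage W, Lineage X, and Lineage Z only — synapomorphy for {Lineage G, Lineage W, Lineage X, Lineage Z}.
Char. 3 (derived state '1') is unique to Lineage G (autapomorphy; uninformative for grouping).
Only Lineage G and Lineage Z show the derived state '1' for Char. 4, supporting them as a clade.
Char. 5 (state '1') occurs in Lineage W and Lineage Z but conflicts with the nesting implied by the other characters — most parsimoniously interpreted as homoplasy.
Most parsimonious ingroup topology: (((Lineage X,(Lineage G,Lineage Z)),Lineage W),Lineage D).
Lineage G and Lineage Z form a cherry on this tree, so they are sister taxa.

Lineage Z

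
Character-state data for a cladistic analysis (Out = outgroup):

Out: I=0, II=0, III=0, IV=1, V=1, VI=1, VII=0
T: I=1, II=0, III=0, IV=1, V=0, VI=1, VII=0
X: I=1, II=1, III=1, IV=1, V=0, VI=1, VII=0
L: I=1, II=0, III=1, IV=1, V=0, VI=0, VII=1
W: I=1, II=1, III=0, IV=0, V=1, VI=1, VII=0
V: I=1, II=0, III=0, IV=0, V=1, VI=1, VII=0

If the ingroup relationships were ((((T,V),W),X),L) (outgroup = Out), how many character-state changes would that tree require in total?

12

Map each character onto ((((T,V),W),X),L) (rooted by Out) and count the minimum state changes it requires (Fitch parsimony):
I: 1; II: 2; III: 2; IV: 2; V: 3; VI: 1; VII: 1.
Total tree length = 12.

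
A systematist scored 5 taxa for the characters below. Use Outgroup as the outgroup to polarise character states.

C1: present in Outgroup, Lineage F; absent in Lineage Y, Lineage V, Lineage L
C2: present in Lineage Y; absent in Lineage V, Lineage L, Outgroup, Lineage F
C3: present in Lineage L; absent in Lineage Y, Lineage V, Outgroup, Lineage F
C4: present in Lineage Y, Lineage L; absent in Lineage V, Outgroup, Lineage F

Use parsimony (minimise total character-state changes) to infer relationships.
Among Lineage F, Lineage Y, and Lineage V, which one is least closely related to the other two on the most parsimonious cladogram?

Lineage F

Character polarity is set by the outgroup: the derived state is whichever differs from the outgroup's state, so for C1 the derived state is 'absent', and for the remaining characters it is 'present'.
Only Lineage L, Lineage V, and Lineage Y show the derived state 'absent' for C1, supporting them as a clade.
C2 (derived state 'present') is unique to Lineage Y (autapomorphy; uninformative for grouping).
C3 (derived state 'present') is unique to Lineage L (autapomorphy; uninformative for grouping).
C4 (derived state 'present') is shared by Lineage L and Lineage Y — a synapomorphy uniting that clade.
Most parsimonious ingroup topology: (Lineage F,((Lineage Y,Lineage L),Lineage V)).
Lineage Y and Lineage V share a more recent common ancestor with each other than either does with Lineage F, so Lineage F is the least closely related of the three.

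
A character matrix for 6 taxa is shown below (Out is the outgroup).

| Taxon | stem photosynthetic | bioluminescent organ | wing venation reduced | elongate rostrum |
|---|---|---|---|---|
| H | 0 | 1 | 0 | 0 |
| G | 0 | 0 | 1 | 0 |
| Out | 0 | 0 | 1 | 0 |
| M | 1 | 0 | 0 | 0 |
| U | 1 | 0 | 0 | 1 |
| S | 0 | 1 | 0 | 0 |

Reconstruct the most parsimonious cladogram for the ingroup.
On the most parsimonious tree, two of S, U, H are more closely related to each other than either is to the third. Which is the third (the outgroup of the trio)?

U

Character polarity is set by the outgroup: the derived state is whichever differs from the outgroup's state, so for wing venation reduced the derived state is '0', and for the remaining characters it is '1'.
stem photosynthetic: derived state '1' in M and U only — synapomorphy for {M, U}.
bioluminescent organ: derived state '1' in H and S only — synapomorphy for {H, S}.
wing venation reduced (derived state '0') is shared by H, M, S, and U — a synapomorphy uniting that clade.
elongate rostrum (derived state '1') is unique to U (autapomorphy; uninformative for grouping).
Most parsimonious ingroup topology: (G,((H,S),(M,U))).
H and S share a more recent common ancestor with each other than either does with U, so U is the least closely related of the three.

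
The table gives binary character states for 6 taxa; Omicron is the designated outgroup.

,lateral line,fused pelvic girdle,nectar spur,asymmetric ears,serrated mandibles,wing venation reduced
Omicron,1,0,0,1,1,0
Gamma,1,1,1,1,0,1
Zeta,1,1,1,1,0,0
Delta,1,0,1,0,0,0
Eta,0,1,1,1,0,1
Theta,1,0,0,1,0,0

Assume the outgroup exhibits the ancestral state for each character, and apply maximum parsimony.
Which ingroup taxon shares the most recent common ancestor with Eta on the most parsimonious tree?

Gamma

Character polarity is set by the outgroup: the derived state is whichever differs from the outgroup's state, so for lateral line, asymmetric ears, serrated mandibles the derived state is '0', and for the remaining characters it is '1'.
lateral line (derived state '0') is unique to Eta (autapomorphy; uninformative for grouping).
fused pelvic girdle: derived state '1' in Eta, Gamma, and Zeta only — synapomorphy for {Eta, Gamma, Zeta}.
nectar spur: derived state '1' in Delta, Eta, Gamma, and Zeta only — synapomorphy for {Delta, Eta, Gamma, Zeta}.
asymmetric ears: derived state '0' in Delta only — an autapomorphy, so it tells us nothing about relationships among taxa.
serrated mandibles (derived state '0') is shared by all ingroup taxa — unites the whole ingroup.
wing venation reduced (derived state '1') is shared by Eta and Gamma — a synapomorphy uniting that clade.
Most parsimonious ingroup topology: ((((Gamma,Eta),Zeta),Delta),Theta).
Eta and Gamma form a cherry on this tree, so they are sister taxa.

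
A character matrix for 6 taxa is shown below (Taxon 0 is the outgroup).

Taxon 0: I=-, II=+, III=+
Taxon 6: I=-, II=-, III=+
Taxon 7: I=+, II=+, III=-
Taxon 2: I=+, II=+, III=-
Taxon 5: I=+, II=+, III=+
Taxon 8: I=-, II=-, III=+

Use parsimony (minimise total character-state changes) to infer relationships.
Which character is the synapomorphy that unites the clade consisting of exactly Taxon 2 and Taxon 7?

Character polarity is set by the outgroup: the derived state is whichever differs from the outgroup's state, so for II, III the derived state is '-', and for the remaining characters it is '+'.
I: derived state '+' in Taxon 2, Taxon 5, and Taxon 7 only — synapomorphy for {Taxon 2, Taxon 5, Taxon 7}.
II (derived state '-') is shared by Taxon 6 and Taxon 8 — a synapomorphy uniting that clade.
Only Taxon 2 and Taxon 7 show the derived state '-' for III, supporting them as a clade.
Most parsimonious ingroup topology: ((Taxon 6,Taxon 8),((Taxon 7,Taxon 2),Taxon 5)).
The clade {Taxon 2, Taxon 7} is supported by III: its derived state '-' occurs in exactly those taxa and in no other taxon (including the outgroup).

III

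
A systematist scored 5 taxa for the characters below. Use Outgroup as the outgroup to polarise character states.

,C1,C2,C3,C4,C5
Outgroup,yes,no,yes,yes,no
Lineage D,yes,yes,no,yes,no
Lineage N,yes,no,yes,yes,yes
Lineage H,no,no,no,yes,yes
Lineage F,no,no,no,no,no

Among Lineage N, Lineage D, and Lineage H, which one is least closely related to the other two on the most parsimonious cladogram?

Lineage N

Character polarity is set by the outgroup: the derived state is whichever differs from the outgroup's state, so for C1, C3, C4 the derived state is 'no', and for the remaining characters it is 'yes'.
C1: derived state 'no' in Lineage F and Lineage H only — synapomorphy for {Lineage F, Lineage H}.
C2: derived state 'yes' in Lineage D only — an autapomorphy, so it tells us nothing about relationships among taxa.
Only Lineage D, Lineage F, and Lineage H show the derived state 'no' for C3, supporting them as a clade.
C4: derived state 'no' in Lineage F only — an autapomorphy, so it tells us nothing about relationships among taxa.
C5 groups Lineage H and Lineage N, which is incompatible with the clades supported by the remaining characters; treating it as convergent (homoplasy) costs fewer steps than any alternative tree.
Most parsimonious ingroup topology: ((Lineage D,(Lineage H,Lineage F)),Lineage N).
Lineage D and Lineage H share a more recent common ancestor with each other than either does with Lineage N, so Lineage N is the least closely related of the three.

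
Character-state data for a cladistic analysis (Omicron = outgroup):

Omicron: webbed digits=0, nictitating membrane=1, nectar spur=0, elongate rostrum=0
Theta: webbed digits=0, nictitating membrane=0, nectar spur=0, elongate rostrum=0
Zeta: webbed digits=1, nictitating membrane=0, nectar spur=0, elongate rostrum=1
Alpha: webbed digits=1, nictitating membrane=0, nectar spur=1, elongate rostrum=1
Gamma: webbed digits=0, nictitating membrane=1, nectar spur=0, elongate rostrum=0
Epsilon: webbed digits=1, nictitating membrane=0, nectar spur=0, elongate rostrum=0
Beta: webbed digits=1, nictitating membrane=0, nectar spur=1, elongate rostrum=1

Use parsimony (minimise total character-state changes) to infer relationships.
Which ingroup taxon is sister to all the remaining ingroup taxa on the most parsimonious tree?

Gamma

Character polarity is set by the outgroup: the derived state is whichever differs from the outgroup's state, so for nictitating membrane the derived state is '0', and for the remaining characters it is '1'.
webbed digits (derived state '1') is shared by Alpha, Beta, Epsilon, and Zeta — a synapomorphy uniting that clade.
nictitating membrane (derived state '0') is shared by Alpha, Beta, Epsilon, Theta, and Zeta — a synapomorphy uniting that clade.
nectar spur: derived state '1' in Alpha and Beta only — synapomorphy for {Alpha, Beta}.
Only Alpha, Beta, and Zeta show the derived state '1' for elongate rostrum, supporting them as a clade.
Most parsimonious ingroup topology: ((Theta,((Zeta,(Alpha,Beta)),Epsilon)),Gamma).
Gamma is sister to the clade containing all other ingroup taxa, so it is the earliest-diverging (most basal) ingroup lineage.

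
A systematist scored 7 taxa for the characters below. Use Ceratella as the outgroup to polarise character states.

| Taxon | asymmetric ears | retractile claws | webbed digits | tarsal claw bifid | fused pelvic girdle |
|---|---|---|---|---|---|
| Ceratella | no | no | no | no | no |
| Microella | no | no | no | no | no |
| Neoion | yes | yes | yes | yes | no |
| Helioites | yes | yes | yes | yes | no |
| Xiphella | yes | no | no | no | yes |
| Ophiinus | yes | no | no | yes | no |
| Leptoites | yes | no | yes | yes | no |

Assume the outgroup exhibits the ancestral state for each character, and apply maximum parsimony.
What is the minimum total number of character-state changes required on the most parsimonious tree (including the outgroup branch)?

The outgroup has state 'no' for every character, so 'yes' is the derived state throughout.
asymmetric ears (derived state 'yes') is shared by Helioites, Leptoites, Neoion, Ophiinus, and Xiphella — a synapomorphy uniting that clade.
retractile claws: derived state 'yes' in Helioites and Neoion only — synapomorphy for {Helioites, Neoion}.
webbed digits (derived state 'yes') is shared by Helioites, Leptoites, and Neoion — a synapomorphy uniting that clade.
Only Helioites, Leptoites, Neoion, and Ophiinus show the derived state 'yes' for tarsal claw bifid, supporting them as a clade.
fused pelvic girdle: derived state 'yes' in Xiphella only — an autapomorphy, so it tells us nothing about relationships among taxa.
Most parsimonious ingroup topology: (Microella,((((Neoion,Helioites),Leptoites),Ophiinus),Xiphella)).
Changes per character on this tree: asymmetric ears: 1; retractile claws: 1; webbed digits: 1; tarsal claw bifid: 1; fused pelvic girdle: 1.
Total = 5.

5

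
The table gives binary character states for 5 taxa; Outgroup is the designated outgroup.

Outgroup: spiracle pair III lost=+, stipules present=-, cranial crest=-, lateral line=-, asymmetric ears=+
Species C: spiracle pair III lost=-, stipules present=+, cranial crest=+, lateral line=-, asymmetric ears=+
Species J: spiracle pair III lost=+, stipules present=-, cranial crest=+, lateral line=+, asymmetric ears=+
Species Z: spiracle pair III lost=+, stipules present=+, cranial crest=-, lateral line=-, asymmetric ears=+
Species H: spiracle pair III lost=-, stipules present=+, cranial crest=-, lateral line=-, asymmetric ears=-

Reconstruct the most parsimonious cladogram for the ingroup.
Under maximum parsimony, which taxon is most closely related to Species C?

Species H

Character polarity is set by the outgroup: the derived state is whichever differs from the outgroup's state, so for spiracle pair III lost, asymmetric ears the derived state is '-', and for the remaining characters it is '+'.
spiracle pair III lost (derived state '-') is shared by Species C and Species H — a synapomorphy uniting that clade.
stipules present: derived state '+' in Species C, Species H, and Species Z only — synapomorphy for {Species C, Species H, Species Z}.
cranial crest (state '+') occurs in Species C and Species J but conflicts with the nesting implied by the other characters — most parsimoniously interpreted as homoplasy.
lateral line (derived state '+') is unique to Species J (autapomorphy; uninformative for grouping).
asymmetric ears: derived state '-' in Species H only — an autapomorphy, so it tells us nothing about relationships among taxa.
Most parsimonious ingroup topology: (((Species C,Species H),Species Z),Species J).
Species C and Species H form a cherry on this tree, so they are sister taxa.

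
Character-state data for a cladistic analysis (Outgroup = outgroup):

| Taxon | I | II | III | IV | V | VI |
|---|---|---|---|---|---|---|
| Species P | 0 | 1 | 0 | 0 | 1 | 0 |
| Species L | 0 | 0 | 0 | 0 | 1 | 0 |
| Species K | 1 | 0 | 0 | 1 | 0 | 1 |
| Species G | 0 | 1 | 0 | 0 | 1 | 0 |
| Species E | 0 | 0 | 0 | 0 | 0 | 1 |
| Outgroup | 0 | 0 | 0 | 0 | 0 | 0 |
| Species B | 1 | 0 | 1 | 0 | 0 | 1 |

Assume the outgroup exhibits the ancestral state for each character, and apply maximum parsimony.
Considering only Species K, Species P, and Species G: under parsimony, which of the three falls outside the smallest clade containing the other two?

The outgroup has state '0' for every character, so '1' is the derived state throughout.
Only Species B and Species K show the derived state '1' for I, supporting them as a clade.
II (derived state '1') is shared by Species G and Species P — a synapomorphy uniting that clade.
III: derived state '1' in Species B only — an autapomorphy, so it tells us nothing about relationships among taxa.
IV (derived state '1') is unique to Species K (autapomorphy; uninformative for grouping).
Only Species G, Species L, and Species P show the derived state '1' for V, supporting them as a clade.
Only Species B, Species E, and Species K show the derived state '1' for VI, supporting them as a clade.
Most parsimonious ingroup topology: (((Species B,Species K),Species E),((Species G,Species P),Species L)).
Species G and Species P share a more recent common ancestor with each other than either does with Species K, so Species K is the least closely related of the three.

Species K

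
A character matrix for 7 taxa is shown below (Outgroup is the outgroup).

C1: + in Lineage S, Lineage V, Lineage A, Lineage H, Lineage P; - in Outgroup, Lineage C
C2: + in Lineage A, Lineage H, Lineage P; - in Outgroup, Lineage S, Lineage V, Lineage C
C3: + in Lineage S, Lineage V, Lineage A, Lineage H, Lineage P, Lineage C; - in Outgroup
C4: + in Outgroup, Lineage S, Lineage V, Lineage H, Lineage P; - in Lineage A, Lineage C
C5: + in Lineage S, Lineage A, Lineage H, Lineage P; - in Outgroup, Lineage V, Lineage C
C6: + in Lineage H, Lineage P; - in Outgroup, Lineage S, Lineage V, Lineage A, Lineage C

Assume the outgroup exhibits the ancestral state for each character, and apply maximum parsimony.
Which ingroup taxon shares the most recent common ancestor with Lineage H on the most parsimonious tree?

Character polarity is set by the outgroup: the derived state is whichever differs from the outgroup's state, so for C4 the derived state is '-', and for the remaining characters it is '+'.
Only Lineage A, Lineage H, Lineage P, Lineage S, and Lineage V show the derived state '+' for C1, supporting them as a clade.
C2 (derived state '+') is shared by Lineage A, Lineage H, and Lineage P — a synapomorphy uniting that clade.
C3 (derived state '+') is shared by all ingroup taxa — unites the whole ingroup.
C4 groups Lineage A and Lineage C, which is incompatible with the clades supported by the remaining characters; treating it as convergent (homoplasy) costs fewer steps than any alternative tree.
C5 (derived state '+') is shared by Lineage A, Lineage H, Lineage P, and Lineage S — a synapomorphy uniting that clade.
Only Lineage H and Lineage P show the derived state '+' for C6, supporting them as a clade.
Most parsimonious ingroup topology: (((Lineage S,(Lineage A,(Lineage H,Lineage P))),Lineage V),Lineage C).
Lineage H and Lineage P form a cherry on this tree, so they are sister taxa.

Lineage P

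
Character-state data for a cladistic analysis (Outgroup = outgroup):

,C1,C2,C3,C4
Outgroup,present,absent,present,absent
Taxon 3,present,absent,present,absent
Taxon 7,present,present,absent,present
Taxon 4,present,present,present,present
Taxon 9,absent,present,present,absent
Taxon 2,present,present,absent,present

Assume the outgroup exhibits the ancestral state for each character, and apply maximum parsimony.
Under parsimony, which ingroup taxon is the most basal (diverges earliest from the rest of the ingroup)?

Taxon 3

Character polarity is set by the outgroup: the derived state is whichever differs from the outgroup's state, so for C1, C3 the derived state is 'absent', and for the remaining characters it is 'present'.
C1 (derived state 'absent') is unique to Taxon 9 (autapomorphy; uninformative for grouping).
Only Taxon 2, Taxon 4, Taxon 7, and Taxon 9 show the derived state 'present' for C2, supporting them as a clade.
Only Taxon 2 and Taxon 7 show the derived state 'absent' for C3, supporting them as a clade.
Only Taxon 2, Taxon 4, and Taxon 7 show the derived state 'present' for C4, supporting them as a clade.
Most parsimonious ingroup topology: (Taxon 3,(((Taxon 7,Taxon 2),Taxon 4),Taxon 9)).
Taxon 3 is sister to the clade containing all other ingroup taxa, so it is the earliest-diverging (most basal) ingroup lineage.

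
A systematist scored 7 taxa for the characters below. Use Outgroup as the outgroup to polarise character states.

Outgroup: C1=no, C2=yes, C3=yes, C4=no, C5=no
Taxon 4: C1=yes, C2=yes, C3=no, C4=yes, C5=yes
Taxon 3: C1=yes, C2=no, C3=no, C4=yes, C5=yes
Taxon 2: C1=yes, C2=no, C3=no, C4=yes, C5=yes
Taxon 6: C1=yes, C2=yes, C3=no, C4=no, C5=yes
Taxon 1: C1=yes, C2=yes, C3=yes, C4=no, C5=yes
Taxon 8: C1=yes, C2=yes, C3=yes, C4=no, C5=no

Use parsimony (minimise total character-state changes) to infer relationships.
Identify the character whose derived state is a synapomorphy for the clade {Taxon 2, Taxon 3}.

C2

Character polarity is set by the outgroup: the derived state is whichever differs from the outgroup's state, so for C2, C3 the derived state is 'no', and for the remaining characters it is 'yes'.
All ingroup taxa share the derived state 'yes' for C1; it defines the ingroup but does not resolve relationships within it.
Only Taxon 2 and Taxon 3 show the derived state 'no' for C2, supporting them as a clade.
C3: derived state 'no' in Taxon 2, Taxon 3, Taxon 4, and Taxon 6 only — synapomorphy for {Taxon 2, Taxon 3, Taxon 4, Taxon 6}.
C4 (derived state 'yes') is shared by Taxon 2, Taxon 3, and Taxon 4 — a synapomorphy uniting that clade.
C5 (derived state 'yes') is shared by Taxon 1, Taxon 2, Taxon 3, Taxon 4, and Taxon 6 — a synapomorphy uniting that clade.
Most parsimonious ingroup topology: ((((Taxon 4,(Taxon 3,Taxon 2)),Taxon 6),Taxon 1),Taxon 8).
The clade {Taxon 2, Taxon 3} is supported by C2: its derived state 'no' occurs in exactly those taxa and in no other taxon (including the outgroup).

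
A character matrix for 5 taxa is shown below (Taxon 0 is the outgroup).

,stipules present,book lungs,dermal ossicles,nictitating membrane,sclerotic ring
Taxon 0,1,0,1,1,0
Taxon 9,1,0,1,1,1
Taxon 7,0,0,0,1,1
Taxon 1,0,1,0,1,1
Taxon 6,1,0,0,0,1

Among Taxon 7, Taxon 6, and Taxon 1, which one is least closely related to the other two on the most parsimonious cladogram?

Taxon 6

Character polarity is set by the outgroup: the derived state is whichever differs from the outgroup's state, so for stipules present, dermal ossicles, nictitating membrane the derived state is '0', and for the remaining characters it is '1'.
stipules present (derived state '0') is shared by Taxon 1 and Taxon 7 — a synapomorphy uniting that clade.
book lungs (derived state '1') is unique to Taxon 1 (autapomorphy; uninformative for grouping).
dermal ossicles: derived state '0' in Taxon 1, Taxon 6, and Taxon 7 only — synapomorphy for {Taxon 1, Taxon 6, Taxon 7}.
nictitating membrane: derived state '0' in Taxon 6 only — an autapomorphy, so it tells us nothing about relationships among taxa.
All ingroup taxa share the derived state '1' for sclerotic ring; it defines the ingroup but does not resolve relationships within it.
Most parsimonious ingroup topology: (Taxon 9,((Taxon 7,Taxon 1),Taxon 6)).
Taxon 1 and Taxon 7 share a more recent common ancestor with each other than either does with Taxon 6, so Taxon 6 is the least closely related of the three.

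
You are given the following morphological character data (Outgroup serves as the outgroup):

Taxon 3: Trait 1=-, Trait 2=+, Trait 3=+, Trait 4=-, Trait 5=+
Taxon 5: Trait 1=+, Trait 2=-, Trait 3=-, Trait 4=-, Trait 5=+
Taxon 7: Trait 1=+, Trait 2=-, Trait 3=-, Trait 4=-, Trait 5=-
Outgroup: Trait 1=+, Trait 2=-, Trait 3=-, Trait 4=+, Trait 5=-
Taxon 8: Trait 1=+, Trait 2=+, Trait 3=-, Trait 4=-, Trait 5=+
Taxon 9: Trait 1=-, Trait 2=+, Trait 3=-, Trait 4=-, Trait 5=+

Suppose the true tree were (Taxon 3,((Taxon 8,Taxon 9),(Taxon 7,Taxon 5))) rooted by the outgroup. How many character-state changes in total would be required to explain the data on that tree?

Map each character onto (Taxon 3,((Taxon 8,Taxon 9),(Taxon 7,Taxon 5))) (rooted by Outgroup) and count the minimum state changes it requires (Fitch parsimony):
Trait 1: 2; Trait 2: 2; Trait 3: 1; Trait 4: 1; Trait 5: 2.
Total tree length = 8.

8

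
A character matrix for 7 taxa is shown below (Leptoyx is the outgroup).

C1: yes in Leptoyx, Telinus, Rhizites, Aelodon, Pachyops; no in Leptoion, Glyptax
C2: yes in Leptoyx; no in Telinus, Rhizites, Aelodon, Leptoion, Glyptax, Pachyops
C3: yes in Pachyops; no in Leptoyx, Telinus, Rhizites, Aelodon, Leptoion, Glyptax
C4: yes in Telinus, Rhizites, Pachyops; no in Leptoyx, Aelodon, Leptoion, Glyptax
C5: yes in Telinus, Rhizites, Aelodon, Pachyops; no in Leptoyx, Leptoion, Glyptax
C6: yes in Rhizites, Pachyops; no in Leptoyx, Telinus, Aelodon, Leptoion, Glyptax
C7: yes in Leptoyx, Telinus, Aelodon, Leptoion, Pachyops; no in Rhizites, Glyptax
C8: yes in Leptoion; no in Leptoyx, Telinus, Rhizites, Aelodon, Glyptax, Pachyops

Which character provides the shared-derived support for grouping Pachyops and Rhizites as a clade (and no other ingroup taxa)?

C6

Character polarity is set by the outgroup: the derived state is whichever differs from the outgroup's state, so for C1, C2, C7 the derived state is 'no', and for the remaining characters it is 'yes'.
C1 (derived state 'no') is shared by Glyptax and Leptoion — a synapomorphy uniting that clade.
All ingroup taxa share the derived state 'no' for C2; it defines the ingroup but does not resolve relationships within it.
C3 (derived state 'yes') is unique to Pachyops (autapomorphy; uninformative for grouping).
C4 (derived state 'yes') is shared by Pachyops, Rhizites, and Telinus — a synapomorphy uniting that clade.
C5 (derived state 'yes') is shared by Aelodon, Pachyops, Rhizites, and Telinus — a synapomorphy uniting that clade.
C6: derived state 'yes' in Pachyops and Rhizites only — synapomorphy for {Pachyops, Rhizites}.
C7 groups Glyptax and Rhizites, which is incompatible with the clades supported by the remaining characters; treating it as convergent (homoplasy) costs fewer steps than any alternative tree.
C8: derived state 'yes' in Leptoion only — an autapomorphy, so it tells us nothing about relationships among taxa.
Most parsimonious ingroup topology: (((Telinus,(Rhizites,Pachyops)),Aelodon),(Leptoion,Glyptax)).
The clade {Pachyops, Rhizites} is supported by C6: its derived state 'yes' occurs in exactly those taxa and in no other taxon (including the outgroup).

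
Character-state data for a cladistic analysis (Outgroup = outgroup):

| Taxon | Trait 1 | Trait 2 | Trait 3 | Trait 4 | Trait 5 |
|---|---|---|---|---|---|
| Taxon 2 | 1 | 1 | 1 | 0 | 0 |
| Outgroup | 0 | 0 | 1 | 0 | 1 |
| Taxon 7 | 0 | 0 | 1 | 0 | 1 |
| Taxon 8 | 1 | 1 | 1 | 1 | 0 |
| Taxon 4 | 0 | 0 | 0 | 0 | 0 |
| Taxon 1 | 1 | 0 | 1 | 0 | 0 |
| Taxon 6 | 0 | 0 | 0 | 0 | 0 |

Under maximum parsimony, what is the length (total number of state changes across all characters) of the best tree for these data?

Character polarity is set by the outgroup: the derived state is whichever differs from the outgroup's state, so for Trait 3, Trait 5 the derived state is '0', and for the remaining characters it is '1'.
Only Taxon 1, Taxon 2, and Taxon 8 show the derived state '1' for Trait 1, supporting them as a clade.
Trait 2 (derived state '1') is shared by Taxon 2 and Taxon 8 — a synapomorphy uniting that clade.
Trait 3 (derived state '0') is shared by Taxon 4 and Taxon 6 — a synapomorphy uniting that clade.
Trait 4 (derived state '1') is unique to Taxon 8 (autapomorphy; uninformative for grouping).
Trait 5 (derived state '0') is shared by Taxon 1, Taxon 2, Taxon 4, Taxon 6, and Taxon 8 — a synapomorphy uniting that clade.
Most parsimonious ingroup topology: (((Taxon 1,(Taxon 2,Taxon 8)),(Taxon 4,Taxon 6)),Taxon 7).
Changes per character on this tree: Trait 1: 1; Trait 2: 1; Trait 3: 1; Trait 4: 1; Trait 5: 1.
Total = 5.

5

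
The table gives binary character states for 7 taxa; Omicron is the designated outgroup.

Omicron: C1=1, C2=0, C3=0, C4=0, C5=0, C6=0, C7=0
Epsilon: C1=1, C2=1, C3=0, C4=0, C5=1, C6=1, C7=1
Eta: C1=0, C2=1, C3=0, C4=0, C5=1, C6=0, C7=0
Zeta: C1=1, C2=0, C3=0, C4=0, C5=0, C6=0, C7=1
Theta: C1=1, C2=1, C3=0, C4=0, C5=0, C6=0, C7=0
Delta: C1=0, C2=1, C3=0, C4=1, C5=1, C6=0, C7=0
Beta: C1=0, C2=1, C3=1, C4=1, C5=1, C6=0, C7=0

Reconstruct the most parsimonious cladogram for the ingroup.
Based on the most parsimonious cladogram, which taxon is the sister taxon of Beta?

Delta

Character polarity is set by the outgroup: the derived state is whichever differs from the outgroup's state, so for C1 the derived state is '0', and for the remaining characters it is '1'.
C1: derived state '0' in Beta, Delta, and Eta only — synapomorphy for {Beta, Delta, Eta}.
C2: derived state '1' in Beta, Delta, Epsilon, Eta, and Theta only — synapomorphy for {Beta, Delta, Epsilon, Eta, Theta}.
C3 (derived state '1') is unique to Beta (autapomorphy; uninformative for grouping).
C4: derived state '1' in Beta and Delta only — synapomorphy for {Beta, Delta}.
C5: derived state '1' in Beta, Delta, Epsilon, and Eta only — synapomorphy for {Beta, Delta, Epsilon, Eta}.
C6: derived state '1' in Epsilon only — an autapomorphy, so it tells us nothing about relationships among taxa.
C7 (state '1') occurs in Epsilon and Zeta but conflicts with the nesting implied by the other characters — most parsimoniously interpreted as homoplasy.
Most parsimonious ingroup topology: (((Epsilon,(Eta,(Delta,Beta))),Theta),Zeta).
Beta and Delta form a cherry on this tree, so they are sister taxa.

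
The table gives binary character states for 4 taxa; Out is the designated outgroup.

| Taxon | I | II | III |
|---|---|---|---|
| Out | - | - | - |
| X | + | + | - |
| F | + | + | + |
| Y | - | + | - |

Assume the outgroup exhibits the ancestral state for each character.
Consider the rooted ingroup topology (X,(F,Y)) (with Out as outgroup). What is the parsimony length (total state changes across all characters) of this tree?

Map each character onto (X,(F,Y)) (rooted by Out) and count the minimum state changes it requires (Fitch parsimony):
I: 2; II: 1; III: 1.
Total tree length = 4.

4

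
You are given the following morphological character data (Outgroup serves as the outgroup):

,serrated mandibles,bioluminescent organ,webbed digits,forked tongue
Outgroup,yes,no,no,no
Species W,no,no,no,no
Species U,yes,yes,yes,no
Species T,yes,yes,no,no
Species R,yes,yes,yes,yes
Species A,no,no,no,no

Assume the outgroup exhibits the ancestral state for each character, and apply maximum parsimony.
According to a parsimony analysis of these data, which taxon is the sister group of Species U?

Species R

Character polarity is set by the outgroup: the derived state is whichever differs from the outgroup's state, so for serrated mandibles the derived state is 'no', and for the remaining characters it is 'yes'.
serrated mandibles: derived state 'no' in Species A and Species W only — synapomorphy for {Species A, Species W}.
bioluminescent organ (derived state 'yes') is shared by Species R, Species T, and Species U — a synapomorphy uniting that clade.
webbed digits: derived state 'yes' in Species R and Species U only — synapomorphy for {Species R, Species U}.
forked tongue: derived state 'yes' in Species R only — an autapomorphy, so it tells us nothing about relationships among taxa.
Most parsimonious ingroup topology: ((Species T,(Species U,Species R)),(Species A,Species W)).
Species U and Species R form a cherry on this tree, so they are sister taxa.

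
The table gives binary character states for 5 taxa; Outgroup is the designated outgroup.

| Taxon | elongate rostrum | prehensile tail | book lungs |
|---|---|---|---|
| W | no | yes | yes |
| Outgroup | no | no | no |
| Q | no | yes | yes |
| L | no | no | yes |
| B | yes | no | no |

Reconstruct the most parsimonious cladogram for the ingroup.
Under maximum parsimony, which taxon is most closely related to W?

The outgroup has state 'no' for every character, so 'yes' is the derived state throughout.
elongate rostrum (derived state 'yes') is unique to B (autapomorphy; uninformative for grouping).
prehensile tail: derived state 'yes' in Q and W only — synapomorphy for {Q, W}.
Only L, Q, and W show the derived state 'yes' for book lungs, supporting them as a clade.
Most parsimonious ingroup topology: ((L,(Q,W)),B).
W and Q form a cherry on this tree, so they are sister taxa.

Q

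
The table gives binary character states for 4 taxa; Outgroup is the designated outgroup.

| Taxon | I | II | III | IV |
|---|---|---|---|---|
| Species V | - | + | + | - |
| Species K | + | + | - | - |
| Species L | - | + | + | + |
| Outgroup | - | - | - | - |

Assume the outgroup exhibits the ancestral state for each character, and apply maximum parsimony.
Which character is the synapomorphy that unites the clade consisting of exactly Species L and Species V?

The outgroup has state '-' for every character, so '+' is the derived state throughout.
I: derived state '+' in Species K only — an autapomorphy, so it tells us nothing about relationships among taxa.
II (derived state '+') is shared by all ingroup taxa — unites the whole ingroup.
Only Species L and Species V show the derived state '+' for III, supporting them as a clade.
IV: derived state '+' in Species L only — an autapomorphy, so it tells us nothing about relationships among taxa.
Most parsimonious ingroup topology: (Species K,(Species V,Species L)).
The clade {Species L, Species V} is supported by III: its derived state '+' occurs in exactly those taxa and in no other taxon (including the outgroup).

III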